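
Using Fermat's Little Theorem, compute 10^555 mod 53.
By Fermat: 10^{52} ≡ 1 (mod 53). 555 ≡ 35 (mod 52). So 10^{555} ≡ 10^{35} ≡ 28 (mod 53)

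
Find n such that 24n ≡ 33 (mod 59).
53

Since gcd(24, 59) = 1 divides 33, a solution exists.
Multiply both sides by the inverse of 24 mod 59:
  24^(-1) mod 59 = 32
  x ≡ 32 × 33 ≡ 1056 ≡ 53 (mod 59)
Verification: 24 × 53 = 1272 = 21 × 59 + 33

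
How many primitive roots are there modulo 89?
40

The number of primitive roots modulo p is φ(p-1) = φ(88)
φ(88) = 40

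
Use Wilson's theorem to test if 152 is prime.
(151)! mod 152 = 0. Since 0 ≢ -1 (mod 152), 152 is not prime.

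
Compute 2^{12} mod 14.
8

Using successive squaring:
Binary expansion of 12: 1100
Powers of 2 mod 14 (each is the square of the previous):
  2^1 ≡ 2 (mod 14)
  2^2 ≡ 2² = 4 ≡ 4 (mod 14)
  2^4 ≡ 4² = 16 ≡ 2 (mod 14)
  2^8 ≡ 2² = 4 ≡ 4 (mod 14)
12 = 8 + 4, so 2^12 = 2^8 × 2^4 ≡ 4 × 2 (mod 14)
Multiplying step by step:
  4 × 2 = 8 ≡ 8 (mod 14)
Result: 2^12 ≡ 8 (mod 14)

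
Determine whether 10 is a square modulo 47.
By Euler's criterion: 10^{23} ≡ 46 (mod 47). Since this equals -1 (≡ 46), 10 is not a QR.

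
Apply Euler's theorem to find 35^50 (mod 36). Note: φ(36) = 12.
By Euler: 35^{12} ≡ 1 (mod 36) since gcd(35, 36) = 1. 50 = 4×12 + 2. So 35^{50} ≡ 35^{2} ≡ 1 (mod 36)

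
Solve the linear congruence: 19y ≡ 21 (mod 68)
19

Since gcd(19, 68) = 1 divides 21, a solution exists.
Multiply both sides by the inverse of 19 mod 68:
  19^(-1) mod 68 = 43
  x ≡ 43 × 21 ≡ 903 ≡ 19 (mod 68)
Verification: 19 × 19 = 361 = 5 × 68 + 21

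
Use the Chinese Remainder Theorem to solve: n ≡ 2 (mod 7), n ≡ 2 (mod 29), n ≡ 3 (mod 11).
1829

Using the Chinese Remainder Theorem:
M = product of moduli = 2233
For equation 1: M_1 = 319, 319 ≡ 4 (mod 7), inverse of 319 mod 7 is 2 (check: 4 × 2 = 8 ≡ 1 (mod 7))
For equation 2: M_2 = 77, 77 ≡ 19 (mod 29), inverse of 77 mod 29 is 26 (check: 19 × 26 = 494 ≡ 1 (mod 29))
For equation 3: M_3 = 203, 203 ≡ 5 (mod 11), inverse of 203 mod 11 is 9 (check: 5 × 9 = 45 ≡ 1 (mod 11))
Combine: n ≡ Σ r_i×M_i×(M_i⁻¹ mod m_i) = 2×319×2 + 2×77×26 + 3×203×9 = 1276 + 4004 + 5481 = 10761
10761 mod 2233 = 1829
n ≡ 1829 (mod 2233)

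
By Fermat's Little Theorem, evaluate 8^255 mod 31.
By Fermat: 8^{30} ≡ 1 (mod 31). 255 = 8×30 + 15. So 8^{255} ≡ 8^{15} ≡ 1 (mod 31)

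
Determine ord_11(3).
Powers of 3 mod 11: 3^1≡3, 3^2≡9, 3^3≡5, 3^4≡4, 3^5≡1. Order = 5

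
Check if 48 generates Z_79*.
p - 1 = 78 has prime divisors 2, 3, 13. Check 48^(78/q) mod 79 for each: 48^(78/2) = 48^39 ≡ 78, 48^(78/3) = 48^26 ≡ 55, 48^(78/13) = 48^6 ≡ 64 (mod 79). None of these is 1, so 48 has order 78 = φ(79), so it is a primitive root mod 79.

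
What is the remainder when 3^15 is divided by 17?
Using repeated squaring. 15 = 8 + 4 + 2 + 1 (binary 1111). Repeated squaring mod 17: 3^1 ≡ 3; 3^2 ≡ 3² = 9 ≡ 9; 3^4 ≡ 9² = 81 ≡ 13; 3^8 ≡ 13² = 169 ≡ 16. Multiply: 3^15 = 3^8 × 3^4 × 3^2 × 3^1 ≡ 16 × 13 × 9 × 3 (mod 17): 16 × 13 = 208 ≡ 4; 4 × 9 = 36 ≡ 2; 2 × 3 = 6 ≡ 6. So 3^15 ≡ 6 (mod 17).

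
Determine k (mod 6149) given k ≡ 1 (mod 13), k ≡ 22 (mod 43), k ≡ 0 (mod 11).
495

Using the Chinese Remainder Theorem:
M = product of moduli = 6149
For equation 1: M_1 = 473, 473 ≡ 5 (mod 13), inverse of 473 mod 13 is 8 (check: 5 × 8 = 40 ≡ 1 (mod 13))
For equation 2: M_2 = 143, 143 ≡ 14 (mod 43), inverse of 143 mod 43 is 40 (check: 14 × 40 = 560 ≡ 1 (mod 43))
For equation 3: M_3 = 559, 559 ≡ 9 (mod 11), inverse of 559 mod 11 is 5 (check: 9 × 5 = 45 ≡ 1 (mod 11))
Combine: k ≡ Σ r_i×M_i×(M_i⁻¹ mod m_i) = 1×473×8 + 22×143×40 + 0×559×5 = 3784 + 125840 + 0 = 129624
129624 mod 6149 = 495
k ≡ 495 (mod 6149)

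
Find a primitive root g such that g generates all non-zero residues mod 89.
p - 1 = 88 has prime divisors 2, 11. h is a primitive root mod 89 iff h^(88/q) ≢ 1 (mod 89) for each such q.
h = 2: 2^44 ≡ 1, 2^8 ≡ 78 (mod 89); 2^44 ≡ 1, so not a primitive root.
h = 3: 3^44 ≡ 88, 3^8 ≡ 64 (mod 89); none is 1, so 3 has order 88 and is a primitive root.
The smallest primitive root mod 89 is g = 3.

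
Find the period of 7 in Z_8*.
Powers of 7 mod 8: 7^1≡7, 7^2≡1. Order = 2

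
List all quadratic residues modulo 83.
QRs mod 83: {1, 3, 4, 7, 9, 10, 11, 12, 16, 17, 21, 23, 25, 26, 27, 28, 29, 30, 31, 33, 36, 37, 38, 40, 41, 44, 48, 49, 51, 59, 61, 63, 64, 65, 68, 69, 70, 75, 77, 78, 81}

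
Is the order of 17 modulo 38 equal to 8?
No, the actual order is 9, not 8.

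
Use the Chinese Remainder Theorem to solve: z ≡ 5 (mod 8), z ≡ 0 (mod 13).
M = 8 × 13 = 104. M₁ = 13, y₁ ≡ 5 (mod 8). M₂ = 8, y₂ ≡ 5 (mod 13). z = 5×13×5 + 0×8×5 ≡ 13 (mod 104)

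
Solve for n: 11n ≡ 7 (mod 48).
5

Since gcd(11, 48) = 1 divides 7, a solution exists.
Multiply both sides by the inverse of 11 mod 48:
  11^(-1) mod 48 = 35
  x ≡ 35 × 7 ≡ 245 ≡ 5 (mod 48)
Verification: 11 × 5 = 55 = 1 × 48 + 7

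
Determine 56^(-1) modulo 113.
56^(-1) ≡ 111 (mod 113). Verification: 56 × 111 = 6216 ≡ 1 (mod 113)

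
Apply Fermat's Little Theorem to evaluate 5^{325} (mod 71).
1

By Fermat's Little Theorem, a^(p-1) ≡ 1 (mod p) for prime p and gcd(a, p) = 1
Here p = 71, so 5^70 ≡ 1 (mod 71)
We can reduce the exponent: 325 mod 70 = 45
So 5^325 ≡ 5^45 (mod 71)
Computing: 5^45 mod 71 = 1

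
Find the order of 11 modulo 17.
Powers of 11 mod 17: 11^1≡11, 11^2≡2, 11^3≡5, 11^4≡4, 11^5≡10, 11^6≡8, 11^7≡3, 11^8≡16, 11^9≡6, 11^10≡15, 11^11≡12, 11^12≡13, 11^13≡7, 11^14≡9, 11^15≡14, 11^16≡1. Order = 16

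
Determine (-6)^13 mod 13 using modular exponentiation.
Using Fermat: (-6)^{12} ≡ 1 (mod 13). 13 ≡ 1 (mod 12). So (-6)^{13} ≡ (-6)^{1} ≡ 7 (mod 13)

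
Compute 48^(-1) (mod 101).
40

Using Extended Euclidean Algorithm:
gcd(48, 101) = 1
Bezout coefficients: 48 × 40 + 101 × -19 = 1
So 48 × 40 ≡ 1 (mod 101)
The inverse is 40 mod 101 = 40
Verification: 48 × 40 = 1920 = 19 × 101 + 1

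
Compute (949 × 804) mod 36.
12

(949 × 804) = 762996
762996 mod 36 = 12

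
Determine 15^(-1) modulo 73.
15^(-1) ≡ 39 (mod 73). Verification: 15 × 39 = 585 ≡ 1 (mod 73)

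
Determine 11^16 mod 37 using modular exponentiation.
Using repeated squaring. 16 = 16 (binary 10000). Repeated squaring mod 37: 11^1 ≡ 11; 11^2 ≡ 11² = 121 ≡ 10; 11^4 ≡ 10² = 100 ≡ 26; 11^8 ≡ 26² = 676 ≡ 10; 11^16 ≡ 10² = 100 ≡ 26. So 11^16 ≡ 26 (mod 37).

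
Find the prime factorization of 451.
11 × 41

Divide by primes starting from smallest:
451 ÷ 11 = 41
41 ÷ 41 = 1

451 = 11 × 41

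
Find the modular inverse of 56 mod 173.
56^(-1) ≡ 34 (mod 173). Verification: 56 × 34 = 1904 ≡ 1 (mod 173)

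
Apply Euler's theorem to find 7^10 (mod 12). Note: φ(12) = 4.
By Euler: 7^{4} ≡ 1 (mod 12) since gcd(7, 12) = 1. 10 = 2×4 + 2. So 7^{10} ≡ 7^{2} ≡ 1 (mod 12)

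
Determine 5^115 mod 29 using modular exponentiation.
Using Fermat: 5^{28} ≡ 1 (mod 29). 115 ≡ 3 (mod 28). So 5^{115} ≡ 5^{3} ≡ 9 (mod 29)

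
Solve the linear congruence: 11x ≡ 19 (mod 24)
17

Since gcd(11, 24) = 1 divides 19, a solution exists.
Multiply both sides by the inverse of 11 mod 24:
  11^(-1) mod 24 = 11
  x ≡ 11 × 19 ≡ 209 ≡ 17 (mod 24)
Verification: 11 × 17 = 187 = 7 × 24 + 19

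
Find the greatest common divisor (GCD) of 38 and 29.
1

Using the Euclidean algorithm:
38 = 1 × 29 + 9
29 = 3 × 9 + 2
9 = 4 × 2 + 1
2 = 2 × 1 + 0

GCD(38, 29) = 1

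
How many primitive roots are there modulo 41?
Number of primitive roots mod 41 = φ(40) = 16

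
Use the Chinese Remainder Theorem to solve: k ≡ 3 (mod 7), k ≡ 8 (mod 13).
M = 7 × 13 = 91. M₁ = 13, y₁ ≡ 6 (mod 7). M₂ = 7, y₂ ≡ 2 (mod 13). k = 3×13×6 + 8×7×2 ≡ 73 (mod 91)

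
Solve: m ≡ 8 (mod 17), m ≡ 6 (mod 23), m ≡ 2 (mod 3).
M = 17 × 23 × 3 = 1173. M₁ = 69, y₁ ≡ 1 (mod 17). M₂ = 51, y₂ ≡ 14 (mod 23). M₃ = 391, y₃ ≡ 1 (mod 3). m = 8×69×1 + 6×51×14 + 2×391×1 ≡ 926 (mod 1173)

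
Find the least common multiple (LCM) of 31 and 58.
1798

First find GCD(31, 58) using the Euclidean algorithm:
31 = 0 × 58 + 31
58 = 1 × 31 + 27
31 = 1 × 27 + 4
27 = 6 × 4 + 3
4 = 1 × 3 + 1
3 = 3 × 1 + 0
GCD(31, 58) = 1

LCM formula: LCM(a, b) = (a × b) / GCD(a, b)
LCM(31, 58) = (31 × 58) / 1
LCM(31, 58) = 1798 / 1
LCM(31, 58) = 1798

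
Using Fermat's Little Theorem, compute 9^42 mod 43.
By Fermat's Little Theorem, 9^{42} ≡ 1 (mod 43) since 43 is prime and gcd(9, 43) = 1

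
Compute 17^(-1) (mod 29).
12

Using Extended Euclidean Algorithm:
gcd(17, 29) = 1
Bezout coefficients: 17 × 12 + 29 × -7 = 1
So 17 × 12 ≡ 1 (mod 29)
The inverse is 12 mod 29 = 12
Verification: 17 × 12 = 204 = 7 × 29 + 1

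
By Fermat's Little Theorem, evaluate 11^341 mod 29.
By Fermat: 11^{28} ≡ 1 (mod 29). 341 ≡ 5 (mod 28). So 11^{341} ≡ 11^{5} ≡ 14 (mod 29)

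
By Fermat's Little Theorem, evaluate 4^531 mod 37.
By Fermat: 4^{36} ≡ 1 (mod 37). 531 ≡ 27 (mod 36). So 4^{531} ≡ 4^{27} ≡ 36 (mod 37)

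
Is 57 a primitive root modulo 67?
p - 1 = 66 has prime divisors 2, 3, 11. Check 57^(66/q) mod 67 for each: 57^(66/2) = 57^33 ≡ 66, 57^(66/3) = 57^22 ≡ 37, 57^(66/11) = 57^6 ≡ 25 (mod 67). None of these is 1, so 57 has order 66 = φ(67), so it is a primitive root mod 67.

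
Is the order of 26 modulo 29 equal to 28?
Yes, ord_29(26) = 28.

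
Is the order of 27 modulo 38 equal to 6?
Yes, ord_38(27) = 6.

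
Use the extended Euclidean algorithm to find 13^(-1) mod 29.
Extended GCD: 13(9) + 29(-4) = 1. So 13^(-1) ≡ 9 ≡ 9 (mod 29). Verify: 13 × 9 = 117 ≡ 1 (mod 29)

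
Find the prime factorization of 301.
7 × 43

Divide by primes starting from smallest:
301 ÷ 7 = 43
43 ÷ 43 = 1

301 = 7 × 43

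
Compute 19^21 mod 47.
Using repeated squaring. 21 = 16 + 4 + 1 (binary 10101). Repeated squaring mod 47: 19^1 ≡ 19; 19^2 ≡ 19² = 361 ≡ 32; 19^4 ≡ 32² = 1024 ≡ 37; 19^8 ≡ 37² = 1369 ≡ 6; 19^16 ≡ 6² = 36 ≡ 36. Multiply: 19^21 = 19^16 × 19^4 × 19^1 ≡ 36 × 37 × 19 (mod 47): 36 × 37 = 1332 ≡ 16; 16 × 19 = 304 ≡ 22. So 19^21 ≡ 22 (mod 47).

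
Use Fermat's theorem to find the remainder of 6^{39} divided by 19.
7

By Fermat's Little Theorem, a^(p-1) ≡ 1 (mod p) for prime p and gcd(a, p) = 1
Here p = 19, so 6^18 ≡ 1 (mod 19)
We can reduce the exponent: 39 mod 18 = 3
So 6^39 ≡ 6^3 (mod 19)
Computing: 6^3 mod 19 = 7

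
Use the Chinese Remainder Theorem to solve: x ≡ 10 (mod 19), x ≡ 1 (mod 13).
105

Using the Chinese Remainder Theorem:
M = product of moduli = 247
For equation 1: M_1 = 13, 13 ≡ 13 (mod 19), inverse of 13 mod 19 is 3 (check: 13 × 3 = 39 ≡ 1 (mod 19))
For equation 2: M_2 = 19, 19 ≡ 6 (mod 13), inverse of 19 mod 13 is 11 (check: 6 × 11 = 66 ≡ 1 (mod 13))
Combine: x ≡ Σ r_i×M_i×(M_i⁻¹ mod m_i) = 10×13×3 + 1×19×11 = 390 + 209 = 599
599 mod 247 = 105
x ≡ 105 (mod 247)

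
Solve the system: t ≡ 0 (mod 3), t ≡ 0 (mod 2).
M = 3 × 2 = 6. M₁ = 2, y₁ ≡ 2 (mod 3). M₂ = 3, y₂ ≡ 1 (mod 2). t = 0×2×2 + 0×3×1 ≡ 0 (mod 6)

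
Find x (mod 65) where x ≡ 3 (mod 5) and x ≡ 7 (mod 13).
M = 5 × 13 = 65. M₁ = 13, y₁ ≡ 2 (mod 5). M₂ = 5, y₂ ≡ 8 (mod 13). x = 3×13×2 + 7×5×8 ≡ 33 (mod 65)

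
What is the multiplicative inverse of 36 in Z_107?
3

Using Extended Euclidean Algorithm:
gcd(36, 107) = 1
Bezout coefficients: 36 × 3 + 107 × -1 = 1
So 36 × 3 ≡ 1 (mod 107)
The inverse is 3 mod 107 = 3
Verification: 36 × 3 = 108 = 1 × 107 + 1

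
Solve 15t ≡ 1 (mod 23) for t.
20

Using Extended Euclidean Algorithm:
gcd(15, 23) = 1
Bezout coefficients: 15 × -3 + 23 × 2 = 1
So 15 × -3 ≡ 1 (mod 23)
The inverse is -3 mod 23 = 20
Verification: 15 × 20 = 300 = 13 × 23 + 1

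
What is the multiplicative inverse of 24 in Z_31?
24^(-1) ≡ 22 (mod 31). Verification: 24 × 22 = 528 ≡ 1 (mod 31)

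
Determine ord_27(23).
Powers of 23 mod 27: 23^1≡23, 23^2≡16, 23^3≡17, 23^4≡13, 23^5≡2, 23^6≡19, 23^7≡5, 23^8≡7, 23^9≡26, 23^10≡4, 23^11≡11, 23^12≡10, 23^13≡14, 23^14≡25, 23^15≡8, 23^16≡22, 23^17≡20, 23^18≡1. Order = 18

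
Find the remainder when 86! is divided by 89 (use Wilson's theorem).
(88)! = (86)! × (87) × (88) ≡ -1 (mod 89). So (86)! ≡ -1 × [(88)(87)]^(-1) ≡ 44 (mod 89)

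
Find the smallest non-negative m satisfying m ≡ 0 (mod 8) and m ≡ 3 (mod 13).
M = 8 × 13 = 104. M₁ = 13, y₁ ≡ 5 (mod 8). M₂ = 8, y₂ ≡ 5 (mod 13). m = 0×13×5 + 3×8×5 ≡ 16 (mod 104)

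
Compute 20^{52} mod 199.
94

Using successive squaring:
Binary expansion of 52: 110100
Powers of 20 mod 199 (each is the square of the previous):
  20^1 ≡ 20 (mod 199)
  20^2 ≡ 20² = 400 ≡ 2 (mod 199)
  20^4 ≡ 2² = 4 ≡ 4 (mod 199)
  20^8 ≡ 4² = 16 ≡ 16 (mod 199)
  20^16 ≡ 16² = 256 ≡ 57 (mod 199)
  20^32 ≡ 57² = 3249 ≡ 65 (mod 199)
52 = 32 + 16 + 4, so 20^52 = 20^32 × 20^16 × 20^4 ≡ 65 × 57 × 4 (mod 199)
Multiplying step by step:
  65 × 57 = 3705 ≡ 123 (mod 199)
  123 × 4 = 492 ≡ 94 (mod 199)
Result: 20^52 ≡ 94 (mod 199)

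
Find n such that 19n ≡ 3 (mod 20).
17

Since gcd(19, 20) = 1 divides 3, a solution exists.
Multiply both sides by the inverse of 19 mod 20:
  19^(-1) mod 20 = 19
  x ≡ 19 × 3 ≡ 57 ≡ 17 (mod 20)
Verification: 19 × 17 = 323 = 16 × 20 + 3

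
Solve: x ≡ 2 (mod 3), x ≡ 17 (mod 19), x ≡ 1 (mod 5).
M = 3 × 19 × 5 = 285. M₁ = 95, y₁ ≡ 2 (mod 3). M₂ = 15, y₂ ≡ 14 (mod 19). M₃ = 57, y₃ ≡ 3 (mod 5). x = 2×95×2 + 17×15×14 + 1×57×3 ≡ 131 (mod 285)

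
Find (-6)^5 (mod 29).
(-6) ≡ 23 (mod 29). 5 = 4 + 1 (binary 101). Repeated squaring mod 29: 23^1 ≡ 23; 23^2 ≡ 23² = 529 ≡ 7; 23^4 ≡ 7² = 49 ≡ 20. Multiply: (-6)^5 ≡ 23^4 × 23^1 ≡ 20 × 23 (mod 29): 20 × 23 = 460 ≡ 25. So (-6)^5 ≡ 25 (mod 29).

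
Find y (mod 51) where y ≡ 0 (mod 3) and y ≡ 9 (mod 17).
M = 3 × 17 = 51. M₁ = 17, y₁ ≡ 2 (mod 3). M₂ = 3, y₂ ≡ 6 (mod 17). y = 0×17×2 + 9×3×6 ≡ 9 (mod 51)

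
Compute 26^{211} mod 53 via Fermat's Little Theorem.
33

By Fermat's Little Theorem, a^(p-1) ≡ 1 (mod p) for prime p and gcd(a, p) = 1
Here p = 53, so 26^52 ≡ 1 (mod 53)
We can reduce the exponent: 211 mod 52 = 3
So 26^211 ≡ 26^3 (mod 53)
Computing: 26^3 mod 53 = 33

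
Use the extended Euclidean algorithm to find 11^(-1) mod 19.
Extended GCD: 11(7) + 19(-4) = 1. So 11^(-1) ≡ 7 ≡ 7 (mod 19). Verify: 11 × 7 = 77 ≡ 1 (mod 19)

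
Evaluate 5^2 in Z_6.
2 = 2 (binary 10). Repeated squaring mod 6: 5^1 ≡ 5; 5^2 ≡ 5² = 25 ≡ 1. So 5^2 ≡ 1 (mod 6).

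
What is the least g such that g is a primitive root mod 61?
p - 1 = 60 has prime divisors 2, 3, 5. h is a primitive root mod 61 iff h^(60/q) ≢ 1 (mod 61) for each such q.
h = 2: 2^30 ≡ 60, 2^20 ≡ 47, 2^12 ≡ 9 (mod 61); none is 1, so 2 has order 60 and is a primitive root.
The smallest primitive root mod 61 is g = 2.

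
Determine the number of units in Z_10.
4

Prime factorization: 10 = 2 × 5
Using the formula φ(n) = n × Π(1 - 1/p) for each prime factor p:
φ(10) = 10 × (1 - 1/2) × (1 - 1/5)
φ(10) = 4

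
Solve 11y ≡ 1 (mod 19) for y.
7

Using Extended Euclidean Algorithm:
gcd(11, 19) = 1
Bezout coefficients: 11 × 7 + 19 × -4 = 1
So 11 × 7 ≡ 1 (mod 19)
The inverse is 7 mod 19 = 7
Verification: 11 × 7 = 77 = 4 × 19 + 1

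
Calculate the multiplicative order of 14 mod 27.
Powers of 14 mod 27: 14^1≡14, 14^2≡7, 14^3≡17, 14^4≡22, 14^5≡11, 14^6≡19, 14^7≡23, 14^8≡25, 14^9≡26, 14^10≡13, 14^11≡20, 14^12≡10, 14^13≡5, 14^14≡16, 14^15≡8, 14^16≡4, 14^17≡2, 14^18≡1. Order = 18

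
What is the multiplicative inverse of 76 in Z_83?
71

Using Extended Euclidean Algorithm:
gcd(76, 83) = 1
Bezout coefficients: 76 × -12 + 83 × 11 = 1
So 76 × -12 ≡ 1 (mod 83)
The inverse is -12 mod 83 = 71
Verification: 76 × 71 = 5396 = 65 × 83 + 1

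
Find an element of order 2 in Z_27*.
26 has order 2 mod 27 since 26^{2} ≡ 1 (mod 27) and no smaller power works.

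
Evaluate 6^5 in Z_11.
5 = 4 + 1 (binary 101). Repeated squaring mod 11: 6^1 ≡ 6; 6^2 ≡ 6² = 36 ≡ 3; 6^4 ≡ 3² = 9 ≡ 9. Multiply: 6^5 = 6^4 × 6^1 ≡ 9 × 6 (mod 11): 9 × 6 = 54 ≡ 10. So 6^5 ≡ 10 (mod 11).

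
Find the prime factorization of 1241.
17 × 73

Divide by primes starting from smallest:
1241 ÷ 17 = 73
73 ÷ 73 = 1

1241 = 17 × 73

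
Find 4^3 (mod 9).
3 = 2 + 1 (binary 11). Repeated squaring mod 9: 4^1 ≡ 4; 4^2 ≡ 4² = 16 ≡ 7. Multiply: 4^3 = 4^2 × 4^1 ≡ 7 × 4 (mod 9): 7 × 4 = 28 ≡ 1. So 4^3 ≡ 1 (mod 9).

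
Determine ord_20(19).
Powers of 19 mod 20: 19^1≡19, 19^2≡1. Order = 2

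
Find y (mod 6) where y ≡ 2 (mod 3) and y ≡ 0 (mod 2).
M = 3 × 2 = 6. M₁ = 2, y₁ ≡ 2 (mod 3). M₂ = 3, y₂ ≡ 1 (mod 2). y = 2×2×2 + 0×3×1 ≡ 2 (mod 6)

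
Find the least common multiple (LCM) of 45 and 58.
2610

First find GCD(45, 58) using the Euclidean algorithm:
45 = 0 × 58 + 45
58 = 1 × 45 + 13
45 = 3 × 13 + 6
13 = 2 × 6 + 1
6 = 6 × 1 + 0
GCD(45, 58) = 1

LCM formula: LCM(a, b) = (a × b) / GCD(a, b)
LCM(45, 58) = (45 × 58) / 1
LCM(45, 58) = 2610 / 1
LCM(45, 58) = 2610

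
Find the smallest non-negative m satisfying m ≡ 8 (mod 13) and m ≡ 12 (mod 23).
M = 13 × 23 = 299. M₁ = 23, y₁ ≡ 4 (mod 13). M₂ = 13, y₂ ≡ 16 (mod 23). m = 8×23×4 + 12×13×16 ≡ 242 (mod 299)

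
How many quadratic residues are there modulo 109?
For prime 109, there are (p-1)/2 = (109-1)/2 = 54 quadratic residues (excluding 0).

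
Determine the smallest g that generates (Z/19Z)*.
2

A primitive root g modulo p has order p-1 = 18
Prime divisors of 18: [2, 3]
g is a primitive root iff g^(18/q) ≢ 1 (mod 19) for each prime divisor q
Testing small values:
  g = 2: 2^9 ≡ 18, 2^6 ≡ 7 (mod 19) → none is 1, primitive root!
The smallest primitive root is 2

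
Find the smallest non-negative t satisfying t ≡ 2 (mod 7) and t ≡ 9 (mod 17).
M = 7 × 17 = 119. M₁ = 17, y₁ ≡ 5 (mod 7). M₂ = 7, y₂ ≡ 5 (mod 17). t = 2×17×5 + 9×7×5 ≡ 9 (mod 119)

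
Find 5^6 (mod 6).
6 = 4 + 2 (binary 110). Repeated squaring mod 6: 5^1 ≡ 5; 5^2 ≡ 5² = 25 ≡ 1; 5^4 ≡ 1² = 1 ≡ 1. Multiply: 5^6 = 5^4 × 5^2 ≡ 1 × 1 (mod 6): 1 × 1 = 1 ≡ 1. So 5^6 ≡ 1 (mod 6).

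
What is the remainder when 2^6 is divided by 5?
6 = 4 + 2 (binary 110). Repeated squaring mod 5: 2^1 ≡ 2; 2^2 ≡ 2² = 4 ≡ 4; 2^4 ≡ 4² = 16 ≡ 1. Multiply: 2^6 = 2^4 × 2^2 ≡ 1 × 4 (mod 5): 1 × 4 = 4 ≡ 4. So 2^6 ≡ 4 (mod 5).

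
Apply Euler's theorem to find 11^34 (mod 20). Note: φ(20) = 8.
By Euler: 11^{8} ≡ 1 (mod 20) since gcd(11, 20) = 1. 34 = 4×8 + 2. So 11^{34} ≡ 11^{2} ≡ 1 (mod 20)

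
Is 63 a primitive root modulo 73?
No

To verify, check if 63^(72/q) ≢ 1 (mod 73) for each prime divisor q of 72
Divisors of 72 = 72: [1, 2, 3, 4, 6, 8, 9, 12, 18, 24, 36, 72]
  63^(72/2) = 63^36 ≡ 72 (mod 73)
  63^(72/3) = 63^24 ≡ 1 (mod 73)
Conclusion: 63 is not a primitive root modulo 73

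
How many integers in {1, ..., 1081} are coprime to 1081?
1012

Prime factorization: 1081 = 23 × 47
Using the formula φ(n) = n × Π(1 - 1/p) for each prime factor p:
φ(1081) = 1081 × (1 - 1/23) × (1 - 1/47)
φ(1081) = 1012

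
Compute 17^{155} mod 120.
113

Using successive squaring:
Binary expansion of 155: 10011011
Powers of 17 mod 120 (each is the square of the previous):
  17^1 ≡ 17 (mod 120)
  17^2 ≡ 17² = 289 ≡ 49 (mod 120)
  17^4 ≡ 49² = 2401 ≡ 1 (mod 120)
  17^8 ≡ 1² = 1 ≡ 1 (mod 120)
  17^16 ≡ 1² = 1 ≡ 1 (mod 120)
  17^32 ≡ 1² = 1 ≡ 1 (mod 120)
  17^64 ≡ 1² = 1 ≡ 1 (mod 120)
  17^128 ≡ 1² = 1 ≡ 1 (mod 120)
155 = 128 + 16 + 8 + 2 + 1, so 17^155 = 17^128 × 17^16 × 17^8 × 17^2 × 17^1 ≡ 1 × 1 × 1 × 49 × 17 (mod 120)
Multiplying step by step:
  1 × 1 = 1 ≡ 1 (mod 120)
  1 × 1 = 1 ≡ 1 (mod 120)
  1 × 49 = 49 ≡ 49 (mod 120)
  49 × 17 = 833 ≡ 113 (mod 120)
Result: 17^155 ≡ 113 (mod 120)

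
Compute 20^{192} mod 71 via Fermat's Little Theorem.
48

By Fermat's Little Theorem, a^(p-1) ≡ 1 (mod p) for prime p and gcd(a, p) = 1
Here p = 71, so 20^70 ≡ 1 (mod 71)
We can reduce the exponent: 192 mod 70 = 52
So 20^192 ≡ 20^52 (mod 71)
Computing: 20^52 mod 71 = 48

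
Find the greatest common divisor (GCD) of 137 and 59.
1

Using the Euclidean algorithm:
137 = 2 × 59 + 19
59 = 3 × 19 + 2
19 = 9 × 2 + 1
2 = 2 × 1 + 0

GCD(137, 59) = 1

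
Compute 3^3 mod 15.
3 = 2 + 1 (binary 11). Repeated squaring mod 15: 3^1 ≡ 3; 3^2 ≡ 3² = 9 ≡ 9. Multiply: 3^3 = 3^2 × 3^1 ≡ 9 × 3 (mod 15): 9 × 3 = 27 ≡ 12. So 3^3 ≡ 12 (mod 15).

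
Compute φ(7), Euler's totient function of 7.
6

Prime factorization: 7 = 7
Using the formula φ(n) = n × Π(1 - 1/p) for each prime factor p:
φ(7) = 7 × (1 - 1/7)
φ(7) = 6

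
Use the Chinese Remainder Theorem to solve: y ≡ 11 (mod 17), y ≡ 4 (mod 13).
M = 17 × 13 = 221. M₁ = 13, y₁ ≡ 4 (mod 17). M₂ = 17, y₂ ≡ 10 (mod 13). y = 11×13×4 + 4×17×10 ≡ 147 (mod 221)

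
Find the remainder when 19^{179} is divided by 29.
By Fermat: 19^{28} ≡ 1 (mod 29). 179 = 6×28 + 11. So 19^{179} ≡ 19^{11} ≡ 27 (mod 29)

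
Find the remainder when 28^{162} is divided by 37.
By Fermat: 28^{36} ≡ 1 (mod 37). 162 = 4×36 + 18. So 28^{162} ≡ 28^{18} ≡ 1 (mod 37)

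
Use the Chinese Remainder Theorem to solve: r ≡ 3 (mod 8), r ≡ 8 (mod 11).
M = 8 × 11 = 88. M₁ = 11, y₁ ≡ 3 (mod 8). M₂ = 8, y₂ ≡ 7 (mod 11). r = 3×11×3 + 8×8×7 ≡ 19 (mod 88)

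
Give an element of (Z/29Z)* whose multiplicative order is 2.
28 has order 2 mod 29 since 28^{2} ≡ 1 (mod 29) and no smaller power works.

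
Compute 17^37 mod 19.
Using Fermat: 17^{18} ≡ 1 (mod 19). 37 ≡ 1 (mod 18). So 17^{37} ≡ 17^{1} ≡ 17 (mod 19)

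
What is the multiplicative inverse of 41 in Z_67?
18

Using Extended Euclidean Algorithm:
gcd(41, 67) = 1
Bezout coefficients: 41 × 18 + 67 × -11 = 1
So 41 × 18 ≡ 1 (mod 67)
The inverse is 18 mod 67 = 18
Verification: 41 × 18 = 738 = 11 × 67 + 1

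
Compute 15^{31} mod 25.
0

Using successive squaring:
Binary expansion of 31: 11111
Powers of 15 mod 25 (each is the square of the previous):
  15^1 ≡ 15 (mod 25)
  15^2 ≡ 15² = 225 ≡ 0 (mod 25)
  15^4 ≡ 0² = 0 ≡ 0 (mod 25)
  15^8 ≡ 0² = 0 ≡ 0 (mod 25)
  15^16 ≡ 0² = 0 ≡ 0 (mod 25)
31 = 16 + 8 + 4 + 2 + 1, so 15^31 = 15^16 × 15^8 × 15^4 × 15^2 × 15^1 ≡ 0 × 0 × 0 × 0 × 15 (mod 25)
Multiplying step by step:
  0 × 0 = 0 ≡ 0 (mod 25)
  0 × 0 = 0 ≡ 0 (mod 25)
  0 × 0 = 0 ≡ 0 (mod 25)
  0 × 15 = 0 ≡ 0 (mod 25)
Result: 15^31 ≡ 0 (mod 25)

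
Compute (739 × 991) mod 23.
6

(739 × 991) = 732349
732349 mod 23 = 6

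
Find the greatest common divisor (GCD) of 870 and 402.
6

Using the Euclidean algorithm:
870 = 2 × 402 + 66
402 = 6 × 66 + 6
66 = 11 × 6 + 0

GCD(870, 402) = 6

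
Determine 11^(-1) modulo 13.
11^(-1) ≡ 6 (mod 13). Verification: 11 × 6 = 66 ≡ 1 (mod 13)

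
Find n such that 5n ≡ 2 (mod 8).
2

Since gcd(5, 8) = 1 divides 2, a solution exists.
Multiply both sides by the inverse of 5 mod 8:
  5^(-1) mod 8 = 5
  x ≡ 5 × 2 ≡ 10 ≡ 2 (mod 8)
Verification: 5 × 2 = 10 = 1 × 8 + 2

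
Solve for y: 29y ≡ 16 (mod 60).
44

Since gcd(29, 60) = 1 divides 16, a solution exists.
Multiply both sides by the inverse of 29 mod 60:
  29^(-1) mod 60 = 29
  x ≡ 29 × 16 ≡ 464 ≡ 44 (mod 60)
Verification: 29 × 44 = 1276 = 21 × 60 + 16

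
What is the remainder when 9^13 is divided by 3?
Using repeated squaring. 9 ≡ 0 (mod 3). 13 = 8 + 4 + 1 (binary 1101). Repeated squaring mod 3: 0^1 ≡ 0; 0^2 ≡ 0² = 0 ≡ 0; 0^4 ≡ 0² = 0 ≡ 0; 0^8 ≡ 0² = 0 ≡ 0. Multiply: 9^13 ≡ 0^8 × 0^4 × 0^1 ≡ 0 × 0 × 0 (mod 3): 0 × 0 = 0 ≡ 0; 0 × 0 = 0 ≡ 0. So 9^13 ≡ 0 (mod 3).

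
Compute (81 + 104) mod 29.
11

(81 + 104) = 185
185 mod 29 = 11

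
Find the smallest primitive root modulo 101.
2

A primitive root g modulo p has order p-1 = 100
Prime divisors of 100: [2, 5]
g is a primitive root iff g^(100/q) ≢ 1 (mod 101) for each prime divisor q
Testing small values:
  g = 2: 2^50 ≡ 100, 2^20 ≡ 95 (mod 101) → none is 1, primitive root!
The smallest primitive root is 2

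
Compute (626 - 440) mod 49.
39

(626 - 440) = 186
186 mod 49 = 39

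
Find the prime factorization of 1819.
17 × 107

Divide by primes starting from smallest:
1819 ÷ 17 = 107
107 ÷ 107 = 1

1819 = 17 × 107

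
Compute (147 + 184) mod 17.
8

(147 + 184) = 331
331 mod 17 = 8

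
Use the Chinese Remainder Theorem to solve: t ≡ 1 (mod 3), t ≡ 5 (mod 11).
M = 3 × 11 = 33. M₁ = 11, y₁ ≡ 2 (mod 3). M₂ = 3, y₂ ≡ 4 (mod 11). t = 1×11×2 + 5×3×4 ≡ 16 (mod 33)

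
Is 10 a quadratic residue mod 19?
By Euler's criterion: 10^{9} ≡ 18 (mod 19). Since this equals -1 (≡ 18), 10 is not a QR.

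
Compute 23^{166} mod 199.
50

Using successive squaring:
Binary expansion of 166: 10100110
Powers of 23 mod 199 (each is the square of the previous):
  23^1 ≡ 23 (mod 199)
  23^2 ≡ 23² = 529 ≡ 131 (mod 199)
  23^4 ≡ 131² = 17161 ≡ 47 (mod 199)
  23^8 ≡ 47² = 2209 ≡ 20 (mod 199)
  23^16 ≡ 20² = 400 ≡ 2 (mod 199)
  23^32 ≡ 2² = 4 ≡ 4 (mod 199)
  23^64 ≡ 4² = 16 ≡ 16 (mod 199)
  23^128 ≡ 16² = 256 ≡ 57 (mod 199)
166 = 128 + 32 + 4 + 2, so 23^166 = 23^128 × 23^32 × 23^4 × 23^2 ≡ 57 × 4 × 47 × 131 (mod 199)
Multiplying step by step:
  57 × 4 = 228 ≡ 29 (mod 199)
  29 × 47 = 1363 ≡ 169 (mod 199)
  169 × 131 = 22139 ≡ 50 (mod 199)
Result: 23^166 ≡ 50 (mod 199)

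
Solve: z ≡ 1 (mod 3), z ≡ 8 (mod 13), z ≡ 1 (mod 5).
M = 3 × 13 × 5 = 195. M₁ = 65, y₁ ≡ 2 (mod 3). M₂ = 15, y₂ ≡ 7 (mod 13). M₃ = 39, y₃ ≡ 4 (mod 5). z = 1×65×2 + 8×15×7 + 1×39×4 ≡ 151 (mod 195)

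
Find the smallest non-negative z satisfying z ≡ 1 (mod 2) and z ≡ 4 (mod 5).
M = 2 × 5 = 10. M₁ = 5, y₁ ≡ 1 (mod 2). M₂ = 2, y₂ ≡ 3 (mod 5). z = 1×5×1 + 4×2×3 ≡ 9 (mod 10)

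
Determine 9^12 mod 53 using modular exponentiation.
Using repeated squaring. 12 = 8 + 4 (binary 1100). Repeated squaring mod 53: 9^1 ≡ 9; 9^2 ≡ 9² = 81 ≡ 28; 9^4 ≡ 28² = 784 ≡ 42; 9^8 ≡ 42² = 1764 ≡ 15. Multiply: 9^12 = 9^8 × 9^4 ≡ 15 × 42 (mod 53): 15 × 42 = 630 ≡ 47. So 9^12 ≡ 47 (mod 53).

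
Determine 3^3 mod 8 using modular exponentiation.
3 = 2 + 1 (binary 11). Repeated squaring mod 8: 3^1 ≡ 3; 3^2 ≡ 3² = 9 ≡ 1. Multiply: 3^3 = 3^2 × 3^1 ≡ 1 × 3 (mod 8): 1 × 3 = 3 ≡ 3. So 3^3 ≡ 3 (mod 8).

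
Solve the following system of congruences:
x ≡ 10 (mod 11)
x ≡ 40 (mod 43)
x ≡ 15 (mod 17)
2276

Using the Chinese Remainder Theorem:
M = product of moduli = 8041
For equation 1: M_1 = 731, 731 ≡ 5 (mod 11), inverse of 731 mod 11 is 9 (check: 5 × 9 = 45 ≡ 1 (mod 11))
For equation 2: M_2 = 187, 187 ≡ 15 (mod 43), inverse of 187 mod 43 is 23 (check: 15 × 23 = 345 ≡ 1 (mod 43))
For equation 3: M_3 = 473, 473 ≡ 14 (mod 17), inverse of 473 mod 17 is 11 (check: 14 × 11 = 154 ≡ 1 (mod 17))
Combine: x ≡ Σ r_i×M_i×(M_i⁻¹ mod m_i) = 10×731×9 + 40×187×23 + 15×473×11 = 65790 + 172040 + 78045 = 315875
315875 mod 8041 = 2276
x ≡ 2276 (mod 8041)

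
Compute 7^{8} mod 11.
9

Using successive squaring:
Binary expansion of 8: 1000
Powers of 7 mod 11 (each is the square of the previous):
  7^1 ≡ 7 (mod 11)
  7^2 ≡ 7² = 49 ≡ 5 (mod 11)
  7^4 ≡ 5² = 25 ≡ 3 (mod 11)
  7^8 ≡ 3² = 9 ≡ 9 (mod 11)
8 is a power of 2, so 7^8 is the last square: ≡ 9 (mod 11)
Result: 7^8 ≡ 9 (mod 11)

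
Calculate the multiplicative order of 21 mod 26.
Powers of 21 mod 26: 21^1≡21, 21^2≡25, 21^3≡5, 21^4≡1. Order = 4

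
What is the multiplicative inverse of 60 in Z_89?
60^(-1) ≡ 46 (mod 89). Verification: 60 × 46 = 2760 ≡ 1 (mod 89)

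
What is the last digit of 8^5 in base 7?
8 ≡ 1 (mod 7). 5 = 4 + 1 (binary 101). Repeated squaring mod 7: 1^1 ≡ 1; 1^2 ≡ 1² = 1 ≡ 1; 1^4 ≡ 1² = 1 ≡ 1. Multiply: 8^5 ≡ 1^4 × 1^1 ≡ 1 × 1 (mod 7): 1 × 1 = 1 ≡ 1. So 8^5 ≡ 1 (mod 7).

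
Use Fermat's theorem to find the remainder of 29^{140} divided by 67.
37

By Fermat's Little Theorem, a^(p-1) ≡ 1 (mod p) for prime p and gcd(a, p) = 1
Here p = 67, so 29^66 ≡ 1 (mod 67)
We can reduce the exponent: 140 mod 66 = 8
So 29^140 ≡ 29^8 (mod 67)
Computing: 29^8 mod 67 = 37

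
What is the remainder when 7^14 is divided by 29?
Using repeated squaring. 14 = 8 + 4 + 2 (binary 1110). Repeated squaring mod 29: 7^1 ≡ 7; 7^2 ≡ 7² = 49 ≡ 20; 7^4 ≡ 20² = 400 ≡ 23; 7^8 ≡ 23² = 529 ≡ 7. Multiply: 7^14 = 7^8 × 7^4 × 7^2 ≡ 7 × 23 × 20 (mod 29): 7 × 23 = 161 ≡ 16; 16 × 20 = 320 ≡ 1. So 7^14 ≡ 1 (mod 29).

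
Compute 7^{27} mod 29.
25

Using successive squaring:
Binary expansion of 27: 11011
Powers of 7 mod 29 (each is the square of the previous):
  7^1 ≡ 7 (mod 29)
  7^2 ≡ 7² = 49 ≡ 20 (mod 29)
  7^4 ≡ 20² = 400 ≡ 23 (mod 29)
  7^8 ≡ 23² = 529 ≡ 7 (mod 29)
  7^16 ≡ 7² = 49 ≡ 20 (mod 29)
27 = 16 + 8 + 2 + 1, so 7^27 = 7^16 × 7^8 × 7^2 × 7^1 ≡ 20 × 7 × 20 × 7 (mod 29)
Multiplying step by step:
  20 × 7 = 140 ≡ 24 (mod 29)
  24 × 20 = 480 ≡ 16 (mod 29)
  16 × 7 = 112 ≡ 25 (mod 29)
Result: 7^27 ≡ 25 (mod 29)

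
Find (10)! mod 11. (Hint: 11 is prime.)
By Wilson's theorem, (10)! ≡ -1 ≡ 10 (mod 11)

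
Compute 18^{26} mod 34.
18

Using successive squaring:
Binary expansion of 26: 11010
Powers of 18 mod 34 (each is the square of the previous):
  18^1 ≡ 18 (mod 34)
  18^2 ≡ 18² = 324 ≡ 18 (mod 34)
  18^4 ≡ 18² = 324 ≡ 18 (mod 34)
  18^8 ≡ 18² = 324 ≡ 18 (mod 34)
  18^16 ≡ 18² = 324 ≡ 18 (mod 34)
26 = 16 + 8 + 2, so 18^26 = 18^16 × 18^8 × 18^2 ≡ 18 × 18 × 18 (mod 34)
Multiplying step by step:
  18 × 18 = 324 ≡ 18 (mod 34)
  18 × 18 = 324 ≡ 18 (mod 34)
Result: 18^26 ≡ 18 (mod 34)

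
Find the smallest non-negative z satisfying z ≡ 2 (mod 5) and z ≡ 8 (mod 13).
M = 5 × 13 = 65. M₁ = 13, y₁ ≡ 2 (mod 5). M₂ = 5, y₂ ≡ 8 (mod 13). z = 2×13×2 + 8×5×8 ≡ 47 (mod 65)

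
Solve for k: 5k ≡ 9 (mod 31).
8

Since gcd(5, 31) = 1 divides 9, a solution exists.
Multiply both sides by the inverse of 5 mod 31:
  5^(-1) mod 31 = 25
  x ≡ 25 × 9 ≡ 225 ≡ 8 (mod 31)
Verification: 5 × 8 = 40 = 1 × 31 + 9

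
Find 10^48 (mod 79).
Using repeated squaring. 48 = 32 + 16 (binary 110000). Repeated squaring mod 79: 10^1 ≡ 10; 10^2 ≡ 10² = 100 ≡ 21; 10^4 ≡ 21² = 441 ≡ 46; 10^8 ≡ 46² = 2116 ≡ 62; 10^16 ≡ 62² = 3844 ≡ 52; 10^32 ≡ 52² = 2704 ≡ 18. Multiply: 10^48 = 10^32 × 10^16 ≡ 18 × 52 (mod 79): 18 × 52 = 936 ≡ 67. So 10^48 ≡ 67 (mod 79).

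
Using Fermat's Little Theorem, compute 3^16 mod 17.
By Fermat's Little Theorem, 3^{16} ≡ 1 (mod 17) since 17 is prime and gcd(3, 17) = 1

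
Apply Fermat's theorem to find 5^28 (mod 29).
By Fermat's Little Theorem, 5^{28} ≡ 1 (mod 29) since 29 is prime and gcd(5, 29) = 1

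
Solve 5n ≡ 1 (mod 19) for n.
4

Using Extended Euclidean Algorithm:
gcd(5, 19) = 1
Bezout coefficients: 5 × 4 + 19 × -1 = 1
So 5 × 4 ≡ 1 (mod 19)
The inverse is 4 mod 19 = 4
Verification: 5 × 4 = 20 = 1 × 19 + 1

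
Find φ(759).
440

Prime factorization: 759 = 3 × 11 × 23
Using the formula φ(n) = n × Π(1 - 1/p) for each prime factor p:
φ(759) = 759 × (1 - 1/3) × (1 - 1/11) × (1 - 1/23)
φ(759) = 440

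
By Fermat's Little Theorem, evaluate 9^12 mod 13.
By Fermat's Little Theorem, 9^{12} ≡ 1 (mod 13) since 13 is prime and gcd(9, 13) = 1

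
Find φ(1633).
1540

Prime factorization: 1633 = 23 × 71
Using the formula φ(n) = n × Π(1 - 1/p) for each prime factor p:
φ(1633) = 1633 × (1 - 1/23) × (1 - 1/71)
φ(1633) = 1540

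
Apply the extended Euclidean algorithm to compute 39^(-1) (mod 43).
Extended GCD: 39(-11) + 43(10) = 1. So 39^(-1) ≡ 32 ≡ 32 (mod 43). Verify: 39 × 32 = 1248 ≡ 1 (mod 43)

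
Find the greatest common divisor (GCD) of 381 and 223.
1

Using the Euclidean algorithm:
381 = 1 × 223 + 158
223 = 1 × 158 + 65
158 = 2 × 65 + 28
65 = 2 × 28 + 9
28 = 3 × 9 + 1
9 = 9 × 1 + 0

GCD(381, 223) = 1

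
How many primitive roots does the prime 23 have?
Number of primitive roots mod 23 = φ(22) = 10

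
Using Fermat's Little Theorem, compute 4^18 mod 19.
By Fermat's Little Theorem, 4^{18} ≡ 1 (mod 19) since 19 is prime and gcd(4, 19) = 1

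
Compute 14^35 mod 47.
Using repeated squaring. 35 = 32 + 2 + 1 (binary 100011). Repeated squaring mod 47: 14^1 ≡ 14; 14^2 ≡ 14² = 196 ≡ 8; 14^4 ≡ 8² = 64 ≡ 17; 14^8 ≡ 17² = 289 ≡ 7; 14^16 ≡ 7² = 49 ≡ 2; 14^32 ≡ 2² = 4 ≡ 4. Multiply: 14^35 = 14^32 × 14^2 × 14^1 ≡ 4 × 8 × 14 (mod 47): 4 × 8 = 32 ≡ 32; 32 × 14 = 448 ≡ 25. So 14^35 ≡ 25 (mod 47).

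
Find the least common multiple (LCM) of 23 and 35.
805

First find GCD(23, 35) using the Euclidean algorithm:
23 = 0 × 35 + 23
35 = 1 × 23 + 12
23 = 1 × 12 + 11
12 = 1 × 11 + 1
11 = 11 × 1 + 0
GCD(23, 35) = 1

LCM formula: LCM(a, b) = (a × b) / GCD(a, b)
LCM(23, 35) = (23 × 35) / 1
LCM(23, 35) = 805 / 1
LCM(23, 35) = 805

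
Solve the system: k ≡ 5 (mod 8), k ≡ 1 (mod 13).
M = 8 × 13 = 104. M₁ = 13, y₁ ≡ 5 (mod 8). M₂ = 8, y₂ ≡ 5 (mod 13). k = 5×13×5 + 1×8×5 ≡ 53 (mod 104)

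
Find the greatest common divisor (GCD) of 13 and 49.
1

Using the Euclidean algorithm:
13 = 0 × 49 + 13
49 = 3 × 13 + 10
13 = 1 × 10 + 3
10 = 3 × 3 + 1
3 = 3 × 1 + 0

GCD(13, 49) = 1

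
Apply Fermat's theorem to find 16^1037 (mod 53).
By Fermat: 16^{52} ≡ 1 (mod 53). 1037 ≡ 49 (mod 52). So 16^{1037} ≡ 16^{49} ≡ 46 (mod 53)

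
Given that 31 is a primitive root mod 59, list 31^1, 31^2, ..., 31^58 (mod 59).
g^1, g^2, ..., g^{58} mod 59: {31, 17, 55, 53, 50, 16, 24, 36, 54, 22, 33, 20, 30, 45, 38, 57, 56, 25, 8, 12, 18, 27, 11, 46, 10, 15, 52, 19, 58, 28, 42, 4, 6, 9, 43, 35, 23, 5, 37, 26, 39, 29, 14, 21, 2, 3, 34, 51, 47, 41, 32, 48, 13, 49, 44, 7, 40, 1}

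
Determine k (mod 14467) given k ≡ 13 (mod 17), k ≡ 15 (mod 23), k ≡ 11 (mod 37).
9261

Using the Chinese Remainder Theorem:
M = product of moduli = 14467
For equation 1: M_1 = 851, 851 ≡ 1 (mod 17), inverse of 851 mod 17 is 1 (check: 1 × 1 = 1 ≡ 1 (mod 17))
For equation 2: M_2 = 629, 629 ≡ 8 (mod 23), inverse of 629 mod 23 is 3 (check: 8 × 3 = 24 ≡ 1 (mod 23))
For equation 3: M_3 = 391, 391 ≡ 21 (mod 37), inverse of 391 mod 37 is 30 (check: 21 × 30 = 630 ≡ 1 (mod 37))
Combine: k ≡ Σ r_i×M_i×(M_i⁻¹ mod m_i) = 13×851×1 + 15×629×3 + 11×391×30 = 11063 + 28305 + 129030 = 168398
168398 mod 14467 = 9261
k ≡ 9261 (mod 14467)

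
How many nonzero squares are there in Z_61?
For prime 61, there are (p-1)/2 = (61-1)/2 = 30 quadratic residues (excluding 0).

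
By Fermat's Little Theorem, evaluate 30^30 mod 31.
By Fermat's Little Theorem, 30^{30} ≡ 1 (mod 31) since 31 is prime and gcd(30, 31) = 1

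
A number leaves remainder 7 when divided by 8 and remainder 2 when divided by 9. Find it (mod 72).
M = 8 × 9 = 72. M₁ = 9, y₁ ≡ 1 (mod 8). M₂ = 8, y₂ ≡ 8 (mod 9). z = 7×9×1 + 2×8×8 ≡ 47 (mod 72)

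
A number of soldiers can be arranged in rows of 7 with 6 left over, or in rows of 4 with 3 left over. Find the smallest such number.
M = 7 × 4 = 28. M₁ = 4, y₁ ≡ 2 (mod 7). M₂ = 7, y₂ ≡ 3 (mod 4). r = 6×4×2 + 3×7×3 ≡ 27 (mod 28). The smallest positive such number is 27.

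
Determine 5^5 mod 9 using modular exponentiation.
5 = 4 + 1 (binary 101). Repeated squaring mod 9: 5^1 ≡ 5; 5^2 ≡ 5² = 25 ≡ 7; 5^4 ≡ 7² = 49 ≡ 4. Multiply: 5^5 = 5^4 × 5^1 ≡ 4 × 5 (mod 9): 4 × 5 = 20 ≡ 2. So 5^5 ≡ 2 (mod 9).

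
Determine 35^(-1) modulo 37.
35^(-1) ≡ 18 (mod 37). Verification: 35 × 18 = 630 ≡ 1 (mod 37)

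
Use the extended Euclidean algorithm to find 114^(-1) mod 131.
Extended GCD: 114(-54) + 131(47) = 1. So 114^(-1) ≡ 77 ≡ 77 (mod 131). Verify: 114 × 77 = 8778 ≡ 1 (mod 131)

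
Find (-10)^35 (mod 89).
Using repeated squaring. (-10) ≡ 79 (mod 89). 35 = 32 + 2 + 1 (binary 100011). Repeated squaring mod 89: 79^1 ≡ 79; 79^2 ≡ 79² = 6241 ≡ 11; 79^4 ≡ 11² = 121 ≡ 32; 79^8 ≡ 32² = 1024 ≡ 45; 79^16 ≡ 45² = 2025 ≡ 67; 79^32 ≡ 67² = 4489 ≡ 39. Multiply: (-10)^35 ≡ 79^32 × 79^2 × 79^1 ≡ 39 × 11 × 79 (mod 89): 39 × 11 = 429 ≡ 73; 73 × 79 = 5767 ≡ 71. So (-10)^35 ≡ 71 (mod 89).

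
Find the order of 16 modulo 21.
Powers of 16 mod 21: 16^1≡16, 16^2≡4, 16^3≡1. Order = 3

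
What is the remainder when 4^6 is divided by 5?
6 = 4 + 2 (binary 110). Repeated squaring mod 5: 4^1 ≡ 4; 4^2 ≡ 4² = 16 ≡ 1; 4^4 ≡ 1² = 1 ≡ 1. Multiply: 4^6 = 4^4 × 4^2 ≡ 1 × 1 (mod 5): 1 × 1 = 1 ≡ 1. So 4^6 ≡ 1 (mod 5).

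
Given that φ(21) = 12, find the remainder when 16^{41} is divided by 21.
By Euler: 16^{12} ≡ 1 (mod 21) since gcd(16, 21) = 1. 41 = 3×12 + 5. So 16^{41} ≡ 16^{5} ≡ 4 (mod 21)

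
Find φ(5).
4

Prime factorization: 5 = 5
Using the formula φ(n) = n × Π(1 - 1/p) for each prime factor p:
φ(5) = 5 × (1 - 1/5)
φ(5) = 4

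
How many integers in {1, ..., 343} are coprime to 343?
294

Prime factorization: 343 = 7^3
Using the formula φ(n) = n × Π(1 - 1/p) for each prime factor p:
φ(343) = 343 × (1 - 1/7)
φ(343) = 294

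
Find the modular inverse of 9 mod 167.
9^(-1) ≡ 130 (mod 167). Verification: 9 × 130 = 1170 ≡ 1 (mod 167)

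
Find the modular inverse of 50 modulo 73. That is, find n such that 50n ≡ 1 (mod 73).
19

Using Extended Euclidean Algorithm:
gcd(50, 73) = 1
Bezout coefficients: 50 × 19 + 73 × -13 = 1
So 50 × 19 ≡ 1 (mod 73)
The inverse is 19 mod 73 = 19
Verification: 50 × 19 = 950 = 13 × 73 + 1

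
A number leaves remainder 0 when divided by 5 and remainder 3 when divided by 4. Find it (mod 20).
M = 5 × 4 = 20. M₁ = 4, y₁ ≡ 4 (mod 5). M₂ = 5, y₂ ≡ 1 (mod 4). y = 0×4×4 + 3×5×1 ≡ 15 (mod 20)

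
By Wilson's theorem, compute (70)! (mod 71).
By Wilson's theorem, (70)! ≡ -1 ≡ 70 (mod 71)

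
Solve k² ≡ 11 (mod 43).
The square roots of 11 mod 43 are 21 and 22. Verify: 21² = 441 ≡ 11 (mod 43)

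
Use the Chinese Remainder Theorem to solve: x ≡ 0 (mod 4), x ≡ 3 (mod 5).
M = 4 × 5 = 20. M₁ = 5, y₁ ≡ 1 (mod 4). M₂ = 4, y₂ ≡ 4 (mod 5). x = 0×5×1 + 3×4×4 ≡ 8 (mod 20)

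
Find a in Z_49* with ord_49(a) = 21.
2 has order 21 mod 49 since 2^{21} ≡ 1 (mod 49) and no smaller power works.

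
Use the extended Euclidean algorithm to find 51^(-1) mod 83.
Extended GCD: 51(-13) + 83(8) = 1. So 51^(-1) ≡ 70 ≡ 70 (mod 83). Verify: 51 × 70 = 3570 ≡ 1 (mod 83)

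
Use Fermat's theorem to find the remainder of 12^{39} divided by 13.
12

By Fermat's Little Theorem, a^(p-1) ≡ 1 (mod p) for prime p and gcd(a, p) = 1
Here p = 13, so 12^12 ≡ 1 (mod 13)
We can reduce the exponent: 39 mod 12 = 3
So 12^39 ≡ 12^3 (mod 13)
Computing: 12^3 mod 13 = 12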